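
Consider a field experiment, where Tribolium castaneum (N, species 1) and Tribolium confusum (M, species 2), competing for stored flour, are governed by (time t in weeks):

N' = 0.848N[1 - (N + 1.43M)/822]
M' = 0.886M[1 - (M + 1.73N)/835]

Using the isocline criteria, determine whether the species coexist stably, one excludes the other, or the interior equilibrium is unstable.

Compare the nullcline intercepts: K1/α12 = 822/1.43 = 575 < K2 = 835; K2/α21 = 835/1.73 = 483 < K1 = 822.
Since both are reversed, neither can invade when rare; the interior point is a saddle.

unstable coexistence (outcome depends on initial conditions)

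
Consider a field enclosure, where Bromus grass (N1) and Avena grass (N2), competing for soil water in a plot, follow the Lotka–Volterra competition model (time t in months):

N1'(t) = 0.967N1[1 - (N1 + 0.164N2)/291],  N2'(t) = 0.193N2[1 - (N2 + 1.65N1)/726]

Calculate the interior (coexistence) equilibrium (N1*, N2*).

N1* ≈ 236, N2* ≈ 337

Setting both brackets to zero gives the nullclines N1 + 0.164N2 = 291 and 1.65N1 + N2 = 726.
Substituting N2 = 726 - 1.65N1 into the first: N1(1 - 0.164·1.65) = 291 - 0.164·726.
So N1* = 172/0.729 = 236, and then N2* = 726 - 1.65·236 = 337.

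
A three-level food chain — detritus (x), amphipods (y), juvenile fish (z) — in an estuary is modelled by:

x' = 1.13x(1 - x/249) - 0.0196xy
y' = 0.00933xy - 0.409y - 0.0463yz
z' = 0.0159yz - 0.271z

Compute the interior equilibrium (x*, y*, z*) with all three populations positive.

x* ≈ 175, y* ≈ 17, z* ≈ 26.5

From dz/dt = 0: 0.0159y* = 0.271, so y* = 17.
From dx/dt = 0: 1.13(1 - x*/249) = 0.0196·17, giving x* = 249·(1 - 0.296) = 175.
From dy/dt = 0: 0.00933·175 - 0.409 = 0.0463z*, so z* = 1.23/0.0463 = 26.5.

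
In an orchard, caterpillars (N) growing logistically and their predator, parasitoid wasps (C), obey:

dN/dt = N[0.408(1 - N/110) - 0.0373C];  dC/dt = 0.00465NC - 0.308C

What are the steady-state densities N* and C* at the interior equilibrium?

From dC/dt = 0 with C > 0: 0.00465N* = 0.308, so N* = 66.2.
Substitute into dN/dt = 0: 0.408(1 - 66.2/110) = 0.0373C*.
The bracket is 0.398, giving C* = 0.162/0.0373 = 4.35.

N* ≈ 66.2, C* ≈ 4.35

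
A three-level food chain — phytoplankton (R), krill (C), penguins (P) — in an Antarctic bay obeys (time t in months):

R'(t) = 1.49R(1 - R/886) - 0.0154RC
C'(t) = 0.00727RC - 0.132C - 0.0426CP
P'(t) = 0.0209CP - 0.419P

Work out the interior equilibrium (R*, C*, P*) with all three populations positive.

R* ≈ 702, C* ≈ 20, P* ≈ 117

From dP/dt = 0: 0.0209C* = 0.419, so C* = 20.
From dR/dt = 0: 1.49(1 - R*/886) = 0.0154·20, giving R* = 886·(1 - 0.207) = 702.
From dC/dt = 0: 0.00727·702 - 0.132 = 0.0426P*, so P* = 4.97/0.0426 = 117.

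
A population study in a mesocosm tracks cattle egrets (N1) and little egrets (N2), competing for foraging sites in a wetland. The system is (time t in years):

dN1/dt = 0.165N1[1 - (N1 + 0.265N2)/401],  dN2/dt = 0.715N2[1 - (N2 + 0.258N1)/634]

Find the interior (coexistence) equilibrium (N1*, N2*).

Setting both brackets to zero gives the nullclines N1 + 0.265N2 = 401 and 0.258N1 + N2 = 634.
Substituting N2 = 634 - 0.258N1 into the first: N1(1 - 0.265·0.258) = 401 - 0.265·634.
So N1* = 233/0.932 = 250, and then N2* = 634 - 0.258·250 = 569.

N1* ≈ 250, N2* ≈ 569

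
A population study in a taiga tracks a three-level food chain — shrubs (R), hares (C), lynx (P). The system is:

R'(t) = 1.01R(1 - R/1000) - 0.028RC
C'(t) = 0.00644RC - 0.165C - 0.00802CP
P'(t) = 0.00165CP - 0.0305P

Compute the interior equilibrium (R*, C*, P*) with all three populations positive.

R* ≈ 488, C* ≈ 18.5, P* ≈ 371

From dP/dt = 0: 0.00165C* = 0.0305, so C* = 18.5.
From dR/dt = 0: 1.01(1 - R*/1000) = 0.028·18.5, giving R* = 1000·(1 - 0.512) = 488.
From dC/dt = 0: 0.00644·488 - 0.165 = 0.00802P*, so P* = 2.97/0.00802 = 371.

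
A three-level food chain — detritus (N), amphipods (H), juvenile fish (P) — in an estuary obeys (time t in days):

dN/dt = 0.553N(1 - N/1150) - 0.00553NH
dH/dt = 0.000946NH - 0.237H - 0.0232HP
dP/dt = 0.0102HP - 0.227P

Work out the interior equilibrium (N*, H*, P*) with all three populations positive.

N* ≈ 894, H* ≈ 22.3, P* ≈ 26.2

From dP/dt = 0: 0.0102H* = 0.227, so H* = 22.3.
From dN/dt = 0: 0.553(1 - N*/1150) = 0.00553·22.3, giving N* = 1150·(1 - 0.223) = 894.
From dH/dt = 0: 0.000946·894 - 0.237 = 0.0232P*, so P* = 0.609/0.0232 = 26.2.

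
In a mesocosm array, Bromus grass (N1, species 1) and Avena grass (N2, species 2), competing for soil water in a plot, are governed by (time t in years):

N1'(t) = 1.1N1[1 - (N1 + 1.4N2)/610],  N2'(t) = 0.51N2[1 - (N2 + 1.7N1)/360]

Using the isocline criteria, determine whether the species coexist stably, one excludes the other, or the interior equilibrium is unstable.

species 1 excludes species 2

Compare the nullcline intercepts: K1/α12 = 610/1.4 = 436 > K2 = 360; K2/α21 = 360/1.7 = 212 < K1 = 610.
Since the inequalities point opposite ways, species 1 can invade but species 2 cannot.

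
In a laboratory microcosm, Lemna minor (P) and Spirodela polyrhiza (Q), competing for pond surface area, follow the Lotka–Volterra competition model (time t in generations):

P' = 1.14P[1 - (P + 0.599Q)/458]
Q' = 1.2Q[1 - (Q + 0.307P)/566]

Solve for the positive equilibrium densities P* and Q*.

P* ≈ 146, Q* ≈ 521

Setting both brackets to zero gives the nullclines P + 0.599Q = 458 and 0.307P + Q = 566.
Substituting Q = 566 - 0.307P into the first: P(1 - 0.599·0.307) = 458 - 0.599·566.
So P* = 119/0.816 = 146, and then Q* = 566 - 0.307·146 = 521.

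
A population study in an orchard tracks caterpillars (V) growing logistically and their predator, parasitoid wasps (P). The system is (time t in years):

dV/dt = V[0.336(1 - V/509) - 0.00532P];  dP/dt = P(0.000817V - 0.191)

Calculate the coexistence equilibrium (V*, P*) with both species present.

V* ≈ 234, P* ≈ 34.1

From dP/dt = 0 with P > 0: 0.000817V* = 0.191, so V* = 234.
Substitute into dV/dt = 0: 0.336(1 - 234/509) = 0.00532P*.
The bracket is 0.541, giving P* = 0.182/0.00532 = 34.1.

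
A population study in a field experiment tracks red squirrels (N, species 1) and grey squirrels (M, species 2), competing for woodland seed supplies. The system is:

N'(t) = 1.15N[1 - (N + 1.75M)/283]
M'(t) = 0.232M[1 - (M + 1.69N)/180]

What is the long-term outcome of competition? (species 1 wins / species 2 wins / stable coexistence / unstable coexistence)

Compare the nullcline intercepts: K1/α12 = 283/1.75 = 162 < K2 = 180; K2/α21 = 180/1.69 = 107 < K1 = 283.
Since both are reversed, neither can invade when rare; the interior point is a saddle.

unstable coexistence (outcome depends on initial conditions)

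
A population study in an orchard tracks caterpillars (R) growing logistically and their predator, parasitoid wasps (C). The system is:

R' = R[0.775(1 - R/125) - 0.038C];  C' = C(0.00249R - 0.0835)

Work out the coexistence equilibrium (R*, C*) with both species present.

R* ≈ 33.5, C* ≈ 14.9

From dC/dt = 0 with C > 0: 0.00249R* = 0.0835, so R* = 33.5.
Substitute into dR/dt = 0: 0.775(1 - 33.5/125) = 0.038C*.
The bracket is 0.732, giving C* = 0.567/0.038 = 14.9.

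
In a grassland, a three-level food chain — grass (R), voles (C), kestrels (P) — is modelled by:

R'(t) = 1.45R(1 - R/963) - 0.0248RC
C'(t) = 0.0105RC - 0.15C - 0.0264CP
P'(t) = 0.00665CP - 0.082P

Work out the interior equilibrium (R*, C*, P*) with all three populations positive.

R* ≈ 760, C* ≈ 12.3, P* ≈ 297

From dP/dt = 0: 0.00665C* = 0.082, so C* = 12.3.
From dR/dt = 0: 1.45(1 - R*/963) = 0.0248·12.3, giving R* = 963·(1 - 0.211) = 760.
From dC/dt = 0: 0.0105·760 - 0.15 = 0.0264P*, so P* = 7.83/0.0264 = 297.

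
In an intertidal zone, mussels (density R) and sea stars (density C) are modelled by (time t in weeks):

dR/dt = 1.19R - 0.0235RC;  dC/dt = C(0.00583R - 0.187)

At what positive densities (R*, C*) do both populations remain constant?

Set dC/dt = 0 with C > 0: 0.00583R - 0.187 = 0, so R* = 0.187/0.00583 = 32.1.
Set dR/dt = 0 with R > 0: 1.19 - 0.0235C = 0, so C* = 1.19/0.0235 = 50.6.

R* ≈ 32.1, C* ≈ 50.6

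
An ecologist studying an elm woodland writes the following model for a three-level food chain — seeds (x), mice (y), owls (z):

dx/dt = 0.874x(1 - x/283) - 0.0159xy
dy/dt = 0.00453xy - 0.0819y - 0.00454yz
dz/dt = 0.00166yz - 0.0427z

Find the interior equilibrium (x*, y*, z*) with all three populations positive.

x* ≈ 151, y* ≈ 25.7, z* ≈ 132

From dz/dt = 0: 0.00166y* = 0.0427, so y* = 25.7.
From dx/dt = 0: 0.874(1 - x*/283) = 0.0159·25.7, giving x* = 283·(1 - 0.468) = 151.
From dy/dt = 0: 0.00453·151 - 0.0819 = 0.00454z*, so z* = 0.6/0.00454 = 132.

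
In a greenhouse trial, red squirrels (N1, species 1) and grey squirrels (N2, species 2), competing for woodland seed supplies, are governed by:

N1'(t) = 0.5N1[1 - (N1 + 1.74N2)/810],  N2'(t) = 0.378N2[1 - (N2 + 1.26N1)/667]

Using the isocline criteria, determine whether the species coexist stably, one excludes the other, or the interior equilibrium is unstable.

Compare the nullcline intercepts: K1/α12 = 810/1.74 = 466 < K2 = 667; K2/α21 = 667/1.26 = 529 < K1 = 810.
Since both are reversed, neither can invade when rare; the interior point is a saddle.

unstable coexistence (outcome depends on initial conditions)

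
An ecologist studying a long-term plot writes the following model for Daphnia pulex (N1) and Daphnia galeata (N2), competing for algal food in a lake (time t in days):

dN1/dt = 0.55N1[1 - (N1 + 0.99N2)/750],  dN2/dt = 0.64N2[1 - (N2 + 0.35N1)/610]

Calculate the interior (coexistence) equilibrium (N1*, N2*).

N1* ≈ 224, N2* ≈ 532

Setting both brackets to zero gives the nullclines N1 + 0.99N2 = 750 and 0.35N1 + N2 = 610.
Substituting N2 = 610 - 0.35N1 into the first: N1(1 - 0.99·0.35) = 750 - 0.99·610.
So N1* = 146/0.653 = 224, and then N2* = 610 - 0.35·224 = 532.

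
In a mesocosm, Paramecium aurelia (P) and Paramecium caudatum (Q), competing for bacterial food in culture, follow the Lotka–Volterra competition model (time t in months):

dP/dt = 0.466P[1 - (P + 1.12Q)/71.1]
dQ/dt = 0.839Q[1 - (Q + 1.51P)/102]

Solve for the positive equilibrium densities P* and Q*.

Setting both brackets to zero gives the nullclines P + 1.12Q = 71.1 and 1.51P + Q = 102.
Substituting Q = 102 - 1.51P into the first: P(1 - 1.12·1.51) = 71.1 - 1.12·102.
So P* = -43.1/-0.691 = 62.4, and then Q* = 102 - 1.51·62.4 = 7.76.

P* ≈ 62.4, Q* ≈ 7.76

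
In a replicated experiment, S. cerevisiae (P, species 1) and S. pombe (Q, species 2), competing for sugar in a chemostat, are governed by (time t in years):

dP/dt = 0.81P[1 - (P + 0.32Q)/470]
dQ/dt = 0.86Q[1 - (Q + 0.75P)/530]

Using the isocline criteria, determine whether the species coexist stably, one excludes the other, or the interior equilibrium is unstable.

stable coexistence

Compare the nullcline intercepts: K1/α12 = 470/0.32 = 1470 > K2 = 530; K2/α21 = 530/0.75 = 707 > K1 = 470.
Since both inequalities hold, each species can invade when rare, so the interior equilibrium is stable.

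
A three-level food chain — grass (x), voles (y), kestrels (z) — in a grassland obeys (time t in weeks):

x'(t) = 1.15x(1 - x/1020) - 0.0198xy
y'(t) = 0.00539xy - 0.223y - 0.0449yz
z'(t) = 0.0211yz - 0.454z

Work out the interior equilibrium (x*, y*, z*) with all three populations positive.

x* ≈ 642, y* ≈ 21.5, z* ≈ 72.1

From dz/dt = 0: 0.0211y* = 0.454, so y* = 21.5.
From dx/dt = 0: 1.15(1 - x*/1020) = 0.0198·21.5, giving x* = 1020·(1 - 0.37) = 642.
From dy/dt = 0: 0.00539·642 - 0.223 = 0.0449z*, so z* = 3.24/0.0449 = 72.1.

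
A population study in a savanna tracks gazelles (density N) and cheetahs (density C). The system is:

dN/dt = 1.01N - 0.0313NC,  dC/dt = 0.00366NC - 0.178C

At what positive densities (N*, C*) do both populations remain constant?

Set dC/dt = 0 with C > 0: 0.00366N - 0.178 = 0, so N* = 0.178/0.00366 = 48.6.
Set dN/dt = 0 with N > 0: 1.01 - 0.0313C = 0, so C* = 1.01/0.0313 = 32.3.

N* ≈ 48.6, C* ≈ 32.3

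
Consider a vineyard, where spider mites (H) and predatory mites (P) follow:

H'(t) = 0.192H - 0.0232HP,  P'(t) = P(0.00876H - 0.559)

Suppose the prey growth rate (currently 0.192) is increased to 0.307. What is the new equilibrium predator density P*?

At the interior fixed point, setting dH/dt = 0 with H > 0 fixes P* = (prey growth rate)/(HP coefficient) — independent of the other coefficients.
With the change, P* = 0.307/0.0232 = 13.2; it rises from 8.28.

P* ≈ 13.2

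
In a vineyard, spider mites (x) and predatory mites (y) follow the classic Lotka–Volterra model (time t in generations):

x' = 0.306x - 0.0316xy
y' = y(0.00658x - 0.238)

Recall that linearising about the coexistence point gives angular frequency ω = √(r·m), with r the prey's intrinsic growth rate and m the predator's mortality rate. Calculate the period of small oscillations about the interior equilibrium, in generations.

T ≈ 23.3 generations

Here r = 0.306 and m = 0.238, so r·m = 0.0728.
ω = √0.0728 = 0.27 per generation, hence T = 2π/ω ≈ 23.3 generations.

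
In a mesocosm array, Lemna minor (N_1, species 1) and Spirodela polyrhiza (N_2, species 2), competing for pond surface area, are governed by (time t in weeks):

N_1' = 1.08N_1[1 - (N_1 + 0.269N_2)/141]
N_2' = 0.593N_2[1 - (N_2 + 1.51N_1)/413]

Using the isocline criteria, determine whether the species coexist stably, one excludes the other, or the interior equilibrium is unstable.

Compare the nullcline intercepts: K1/α12 = 141/0.269 = 524 > K2 = 413; K2/α21 = 413/1.51 = 274 > K1 = 141.
Since both inequalities hold, each species can invade when rare, so the interior equilibrium is stable.

stable coexistence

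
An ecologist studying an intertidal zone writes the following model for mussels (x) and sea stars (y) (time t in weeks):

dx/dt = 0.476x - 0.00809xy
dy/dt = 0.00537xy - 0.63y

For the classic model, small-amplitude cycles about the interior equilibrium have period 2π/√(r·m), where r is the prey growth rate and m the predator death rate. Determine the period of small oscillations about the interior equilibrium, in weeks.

T ≈ 11.5 weeks

Here r = 0.476 and m = 0.63, so r·m = 0.3.
ω = √0.3 = 0.548 per week, hence T = 2π/ω ≈ 11.5 weeks.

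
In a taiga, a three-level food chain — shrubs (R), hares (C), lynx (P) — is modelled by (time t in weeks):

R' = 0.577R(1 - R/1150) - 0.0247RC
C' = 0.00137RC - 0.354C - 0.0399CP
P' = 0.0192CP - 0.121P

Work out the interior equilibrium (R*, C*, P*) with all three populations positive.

From dP/dt = 0: 0.0192C* = 0.121, so C* = 6.3.
From dR/dt = 0: 0.577(1 - R*/1150) = 0.0247·6.3, giving R* = 1150·(1 - 0.27) = 840.
From dC/dt = 0: 0.00137·840 - 0.354 = 0.0399P*, so P* = 0.796/0.0399 = 20.

R* ≈ 840, C* ≈ 6.3, P* ≈ 20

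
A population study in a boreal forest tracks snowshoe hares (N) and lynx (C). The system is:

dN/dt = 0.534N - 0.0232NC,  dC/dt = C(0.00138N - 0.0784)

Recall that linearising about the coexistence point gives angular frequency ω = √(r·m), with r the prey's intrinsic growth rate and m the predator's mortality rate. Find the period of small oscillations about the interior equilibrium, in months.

Here r = 0.534 and m = 0.0784, so r·m = 0.0419.
ω = √0.0419 = 0.205 per month, hence T = 2π/ω ≈ 30.7 months.

T ≈ 30.7 months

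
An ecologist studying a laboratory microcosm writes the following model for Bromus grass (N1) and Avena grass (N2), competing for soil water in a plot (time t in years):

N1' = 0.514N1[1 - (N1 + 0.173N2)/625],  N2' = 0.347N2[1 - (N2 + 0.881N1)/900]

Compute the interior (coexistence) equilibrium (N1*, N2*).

Setting both brackets to zero gives the nullclines N1 + 0.173N2 = 625 and 0.881N1 + N2 = 900.
Substituting N2 = 900 - 0.881N1 into the first: N1(1 - 0.173·0.881) = 625 - 0.173·900.
So N1* = 469/0.848 = 554, and then N2* = 900 - 0.881·554 = 412.

N1* ≈ 554, N2* ≈ 412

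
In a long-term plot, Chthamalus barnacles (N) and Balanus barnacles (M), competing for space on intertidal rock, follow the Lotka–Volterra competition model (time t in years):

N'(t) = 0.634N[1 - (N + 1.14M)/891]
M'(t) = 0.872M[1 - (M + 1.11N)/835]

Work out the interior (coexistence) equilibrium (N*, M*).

N* ≈ 229, M* ≈ 580

Setting both brackets to zero gives the nullclines N + 1.14M = 891 and 1.11N + M = 835.
Substituting M = 835 - 1.11N into the first: N(1 - 1.14·1.11) = 891 - 1.14·835.
So N* = -60.9/-0.265 = 229, and then M* = 835 - 1.11·229 = 580.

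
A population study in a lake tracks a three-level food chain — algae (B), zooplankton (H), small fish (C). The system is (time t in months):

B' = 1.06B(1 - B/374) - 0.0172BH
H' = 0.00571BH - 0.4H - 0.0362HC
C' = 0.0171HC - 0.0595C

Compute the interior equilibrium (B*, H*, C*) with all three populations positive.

From dC/dt = 0: 0.0171H* = 0.0595, so H* = 3.48.
From dB/dt = 0: 1.06(1 - B*/374) = 0.0172·3.48, giving B* = 374·(1 - 0.0565) = 353.
From dH/dt = 0: 0.00571·353 - 0.4 = 0.0362C*, so C* = 1.61/0.0362 = 44.6.

B* ≈ 353, H* ≈ 3.48, C* ≈ 44.6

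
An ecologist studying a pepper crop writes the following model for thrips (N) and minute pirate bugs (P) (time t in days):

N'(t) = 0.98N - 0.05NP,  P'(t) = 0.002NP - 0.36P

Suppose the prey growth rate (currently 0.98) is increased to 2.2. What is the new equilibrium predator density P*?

P* ≈ 44

At the interior fixed point, setting dN/dt = 0 with N > 0 fixes P* = (prey growth rate)/(NP coefficient) — independent of the other coefficients.
With the change, P* = 2.2/0.05 = 44; it rises from 19.6.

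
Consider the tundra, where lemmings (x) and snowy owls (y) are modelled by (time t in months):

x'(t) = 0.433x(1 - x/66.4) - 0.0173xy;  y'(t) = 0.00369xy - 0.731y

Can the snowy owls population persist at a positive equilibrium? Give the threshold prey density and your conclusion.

Threshold x = 198; K < 198, so no, the predator goes extinct.

The predator equation gives dy/dt > 0 only when x > 0.731/0.00369 = 198.
Without the predator, x → K = 66.4. Since 66.4 < 198, the predator cannot invade.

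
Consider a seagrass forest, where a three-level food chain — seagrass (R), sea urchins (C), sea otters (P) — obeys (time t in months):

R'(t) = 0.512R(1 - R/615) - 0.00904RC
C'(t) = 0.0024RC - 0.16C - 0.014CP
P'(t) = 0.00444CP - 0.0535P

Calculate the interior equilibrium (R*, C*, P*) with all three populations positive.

R* ≈ 484, C* ≈ 12, P* ≈ 71.6

From dP/dt = 0: 0.00444C* = 0.0535, so C* = 12.
From dR/dt = 0: 0.512(1 - R*/615) = 0.00904·12, giving R* = 615·(1 - 0.213) = 484.
From dC/dt = 0: 0.0024·484 - 0.16 = 0.014P*, so P* = 1/0.014 = 71.6.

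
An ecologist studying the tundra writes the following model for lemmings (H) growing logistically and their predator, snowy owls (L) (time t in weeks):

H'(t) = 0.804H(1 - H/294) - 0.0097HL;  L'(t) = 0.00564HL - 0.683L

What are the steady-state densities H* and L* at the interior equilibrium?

H* ≈ 121, L* ≈ 48.7

From dL/dt = 0 with L > 0: 0.00564H* = 0.683, so H* = 121.
Substitute into dH/dt = 0: 0.804(1 - 121/294) = 0.0097L*.
The bracket is 0.588, giving L* = 0.473/0.0097 = 48.7.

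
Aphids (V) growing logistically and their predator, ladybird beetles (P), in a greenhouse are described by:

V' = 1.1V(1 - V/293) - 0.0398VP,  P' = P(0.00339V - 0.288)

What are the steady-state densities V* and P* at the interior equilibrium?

V* ≈ 85, P* ≈ 19.6

From dP/dt = 0 with P > 0: 0.00339V* = 0.288, so V* = 85.
Substitute into dV/dt = 0: 1.1(1 - 85/293) = 0.0398P*.
The bracket is 0.71, giving P* = 0.781/0.0398 = 19.6.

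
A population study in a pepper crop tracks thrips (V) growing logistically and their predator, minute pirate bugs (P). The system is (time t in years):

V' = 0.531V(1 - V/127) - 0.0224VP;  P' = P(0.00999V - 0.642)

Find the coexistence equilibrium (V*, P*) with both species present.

V* ≈ 64.3, P* ≈ 11.7

From dP/dt = 0 with P > 0: 0.00999V* = 0.642, so V* = 64.3.
Substitute into dV/dt = 0: 0.531(1 - 64.3/127) = 0.0224P*.
The bracket is 0.494, giving P* = 0.262/0.0224 = 11.7.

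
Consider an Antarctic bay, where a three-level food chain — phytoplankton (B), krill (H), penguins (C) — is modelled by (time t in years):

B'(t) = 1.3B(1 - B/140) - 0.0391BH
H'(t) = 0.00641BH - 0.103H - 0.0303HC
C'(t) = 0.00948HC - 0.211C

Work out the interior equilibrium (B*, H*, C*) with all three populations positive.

From dC/dt = 0: 0.00948H* = 0.211, so H* = 22.3.
From dB/dt = 0: 1.3(1 - B*/140) = 0.0391·22.3, giving B* = 140·(1 - 0.669) = 46.3.
From dH/dt = 0: 0.00641·46.3 - 0.103 = 0.0303C*, so C* = 0.194/0.0303 = 6.39.

B* ≈ 46.3, H* ≈ 22.3, C* ≈ 6.39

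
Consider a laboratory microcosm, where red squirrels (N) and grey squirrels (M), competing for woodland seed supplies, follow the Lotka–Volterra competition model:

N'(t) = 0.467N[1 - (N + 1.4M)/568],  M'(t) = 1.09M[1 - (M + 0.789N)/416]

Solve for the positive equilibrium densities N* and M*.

Setting both brackets to zero gives the nullclines N + 1.4M = 568 and 0.789N + M = 416.
Substituting M = 416 - 0.789N into the first: N(1 - 1.4·0.789) = 568 - 1.4·416.
So N* = -14.4/-0.105 = 138, and then M* = 416 - 0.789·138 = 307.

N* ≈ 138, M* ≈ 307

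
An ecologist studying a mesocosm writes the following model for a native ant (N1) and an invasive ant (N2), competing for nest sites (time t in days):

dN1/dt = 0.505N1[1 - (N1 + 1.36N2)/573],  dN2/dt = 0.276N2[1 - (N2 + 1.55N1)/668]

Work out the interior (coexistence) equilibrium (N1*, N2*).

N1* ≈ 303, N2* ≈ 199

Setting both brackets to zero gives the nullclines N1 + 1.36N2 = 573 and 1.55N1 + N2 = 668.
Substituting N2 = 668 - 1.55N1 into the first: N1(1 - 1.36·1.55) = 573 - 1.36·668.
So N1* = -335/-1.11 = 303, and then N2* = 668 - 1.55·303 = 199.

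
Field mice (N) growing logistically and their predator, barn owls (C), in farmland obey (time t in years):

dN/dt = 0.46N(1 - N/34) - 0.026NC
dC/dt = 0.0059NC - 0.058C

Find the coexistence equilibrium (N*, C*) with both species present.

From dC/dt = 0 with C > 0: 0.0059N* = 0.058, so N* = 9.83.
Substitute into dN/dt = 0: 0.46(1 - 9.83/34) = 0.026C*.
The bracket is 0.711, giving C* = 0.327/0.026 = 12.6.

N* ≈ 9.83, C* ≈ 12.6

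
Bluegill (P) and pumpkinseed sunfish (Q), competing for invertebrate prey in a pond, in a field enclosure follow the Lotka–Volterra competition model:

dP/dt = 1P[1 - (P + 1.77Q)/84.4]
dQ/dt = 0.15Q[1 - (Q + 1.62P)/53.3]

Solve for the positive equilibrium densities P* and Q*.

P* ≈ 5.32, Q* ≈ 44.7

Setting both brackets to zero gives the nullclines P + 1.77Q = 84.4 and 1.62P + Q = 53.3.
Substituting Q = 53.3 - 1.62P into the first: P(1 - 1.77·1.62) = 84.4 - 1.77·53.3.
So P* = -9.94/-1.87 = 5.32, and then Q* = 53.3 - 1.62·5.32 = 44.7.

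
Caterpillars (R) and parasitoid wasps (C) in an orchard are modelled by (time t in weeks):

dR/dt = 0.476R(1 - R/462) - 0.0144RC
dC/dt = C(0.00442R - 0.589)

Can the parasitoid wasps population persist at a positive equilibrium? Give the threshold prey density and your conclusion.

Threshold R = 133; K > 133, so yes, the predator persists.

The predator equation gives dC/dt > 0 only when R > 0.589/0.00442 = 133.
Without the predator, R → K = 462. Since 462 > 133, the predator can invade and persist.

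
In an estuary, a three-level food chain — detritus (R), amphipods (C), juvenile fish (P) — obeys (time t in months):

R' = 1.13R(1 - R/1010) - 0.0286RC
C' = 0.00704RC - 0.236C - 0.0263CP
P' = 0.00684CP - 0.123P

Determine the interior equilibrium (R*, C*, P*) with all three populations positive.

R* ≈ 550, C* ≈ 18, P* ≈ 138

From dP/dt = 0: 0.00684C* = 0.123, so C* = 18.
From dR/dt = 0: 1.13(1 - R*/1010) = 0.0286·18, giving R* = 1010·(1 - 0.455) = 550.
From dC/dt = 0: 0.00704·550 - 0.236 = 0.0263P*, so P* = 3.64/0.0263 = 138.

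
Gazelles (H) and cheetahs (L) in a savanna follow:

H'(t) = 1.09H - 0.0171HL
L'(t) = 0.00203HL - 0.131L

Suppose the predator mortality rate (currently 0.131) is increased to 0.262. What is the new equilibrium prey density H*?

At the interior fixed point, setting dL/dt = 0 with L > 0 fixes H* = (predator death rate)/(HL coefficient) — independent of the other coefficients.
With the change, H* = 0.262/0.00203 = 129; it rises from 64.5.

H* ≈ 129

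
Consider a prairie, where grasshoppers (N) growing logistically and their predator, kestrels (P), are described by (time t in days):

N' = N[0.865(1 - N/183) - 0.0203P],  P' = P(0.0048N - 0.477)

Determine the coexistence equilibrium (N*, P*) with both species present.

From dP/dt = 0 with P > 0: 0.0048N* = 0.477, so N* = 99.4.
Substitute into dN/dt = 0: 0.865(1 - 99.4/183) = 0.0203P*.
The bracket is 0.457, giving P* = 0.395/0.0203 = 19.5.

N* ≈ 99.4, P* ≈ 19.5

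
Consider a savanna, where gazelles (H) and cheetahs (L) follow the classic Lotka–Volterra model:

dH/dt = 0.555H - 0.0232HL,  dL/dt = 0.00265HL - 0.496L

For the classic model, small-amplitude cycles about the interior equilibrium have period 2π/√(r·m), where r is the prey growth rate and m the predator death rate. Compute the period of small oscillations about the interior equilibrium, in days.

T ≈ 12 days

Here r = 0.555 and m = 0.496, so r·m = 0.275.
ω = √0.275 = 0.525 per day, hence T = 2π/ω ≈ 12 days.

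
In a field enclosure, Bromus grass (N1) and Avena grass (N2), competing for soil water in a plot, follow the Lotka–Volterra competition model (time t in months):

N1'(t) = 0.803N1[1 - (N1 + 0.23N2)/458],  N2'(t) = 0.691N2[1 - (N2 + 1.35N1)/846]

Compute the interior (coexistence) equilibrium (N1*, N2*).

Setting both brackets to zero gives the nullclines N1 + 0.23N2 = 458 and 1.35N1 + N2 = 846.
Substituting N2 = 846 - 1.35N1 into the first: N1(1 - 0.23·1.35) = 458 - 0.23·846.
So N1* = 263/0.69 = 382, and then N2* = 846 - 1.35·382 = 330.

N1* ≈ 382, N2* ≈ 330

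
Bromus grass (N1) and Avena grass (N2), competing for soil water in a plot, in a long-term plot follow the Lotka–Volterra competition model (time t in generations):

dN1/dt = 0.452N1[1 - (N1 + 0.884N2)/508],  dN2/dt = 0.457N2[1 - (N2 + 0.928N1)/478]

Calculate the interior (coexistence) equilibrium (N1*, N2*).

Setting both brackets to zero gives the nullclines N1 + 0.884N2 = 508 and 0.928N1 + N2 = 478.
Substituting N2 = 478 - 0.928N1 into the first: N1(1 - 0.884·0.928) = 508 - 0.884·478.
So N1* = 85.4/0.18 = 476, and then N2* = 478 - 0.928·476 = 36.6.

N1* ≈ 476, N2* ≈ 36.6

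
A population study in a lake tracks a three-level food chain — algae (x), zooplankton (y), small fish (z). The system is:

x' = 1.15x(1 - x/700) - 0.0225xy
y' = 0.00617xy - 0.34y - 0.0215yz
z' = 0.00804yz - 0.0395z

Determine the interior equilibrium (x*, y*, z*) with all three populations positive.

x* ≈ 633, y* ≈ 4.91, z* ≈ 166

From dz/dt = 0: 0.00804y* = 0.0395, so y* = 4.91.
From dx/dt = 0: 1.15(1 - x*/700) = 0.0225·4.91, giving x* = 700·(1 - 0.0961) = 633.
From dy/dt = 0: 0.00617·633 - 0.34 = 0.0215z*, so z* = 3.56/0.0215 = 166.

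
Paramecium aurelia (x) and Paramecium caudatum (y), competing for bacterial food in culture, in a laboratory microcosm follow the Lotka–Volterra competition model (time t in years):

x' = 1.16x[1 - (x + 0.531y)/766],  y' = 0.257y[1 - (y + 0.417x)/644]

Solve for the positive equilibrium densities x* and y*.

Setting both brackets to zero gives the nullclines x + 0.531y = 766 and 0.417x + y = 644.
Substituting y = 644 - 0.417x into the first: x(1 - 0.531·0.417) = 766 - 0.531·644.
So x* = 424/0.779 = 545, and then y* = 644 - 0.417·545 = 417.

x* ≈ 545, y* ≈ 417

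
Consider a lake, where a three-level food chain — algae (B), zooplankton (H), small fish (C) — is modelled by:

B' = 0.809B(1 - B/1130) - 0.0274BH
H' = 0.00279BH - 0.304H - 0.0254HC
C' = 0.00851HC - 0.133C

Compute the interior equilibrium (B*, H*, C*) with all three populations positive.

B* ≈ 532, H* ≈ 15.6, C* ≈ 46.5

From dC/dt = 0: 0.00851H* = 0.133, so H* = 15.6.
From dB/dt = 0: 0.809(1 - B*/1130) = 0.0274·15.6, giving B* = 1130·(1 - 0.529) = 532.
From dH/dt = 0: 0.00279·532 - 0.304 = 0.0254C*, so C* = 1.18/0.0254 = 46.5.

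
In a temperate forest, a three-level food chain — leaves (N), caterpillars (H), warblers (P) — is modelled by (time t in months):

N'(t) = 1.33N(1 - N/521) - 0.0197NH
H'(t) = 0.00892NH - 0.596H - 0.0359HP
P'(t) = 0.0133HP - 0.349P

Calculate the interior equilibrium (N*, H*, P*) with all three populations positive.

From dP/dt = 0: 0.0133H* = 0.349, so H* = 26.2.
From dN/dt = 0: 1.33(1 - N*/521) = 0.0197·26.2, giving N* = 521·(1 - 0.389) = 318.
From dH/dt = 0: 0.00892·318 - 0.596 = 0.0359P*, so P* = 2.25/0.0359 = 62.5.

N* ≈ 318, H* ≈ 26.2, P* ≈ 62.5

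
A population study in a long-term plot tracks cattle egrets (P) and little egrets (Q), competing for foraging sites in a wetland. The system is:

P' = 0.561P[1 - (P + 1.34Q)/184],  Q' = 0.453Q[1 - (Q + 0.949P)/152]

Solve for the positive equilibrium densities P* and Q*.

P* ≈ 72.4, Q* ≈ 83.3

Setting both brackets to zero gives the nullclines P + 1.34Q = 184 and 0.949P + Q = 152.
Substituting Q = 152 - 0.949P into the first: P(1 - 1.34·0.949) = 184 - 1.34·152.
So P* = -19.7/-0.272 = 72.4, and then Q* = 152 - 0.949·72.4 = 83.3.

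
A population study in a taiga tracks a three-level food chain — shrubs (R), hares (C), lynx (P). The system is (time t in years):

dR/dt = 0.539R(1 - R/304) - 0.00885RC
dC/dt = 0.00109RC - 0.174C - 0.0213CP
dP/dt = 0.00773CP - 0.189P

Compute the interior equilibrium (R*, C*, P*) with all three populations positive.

From dP/dt = 0: 0.00773C* = 0.189, so C* = 24.5.
From dR/dt = 0: 0.539(1 - R*/304) = 0.00885·24.5, giving R* = 304·(1 - 0.401) = 182.
From dC/dt = 0: 0.00109·182 - 0.174 = 0.0213P*, so P* = 0.0243/0.0213 = 1.14.

R* ≈ 182, C* ≈ 24.5, P* ≈ 1.14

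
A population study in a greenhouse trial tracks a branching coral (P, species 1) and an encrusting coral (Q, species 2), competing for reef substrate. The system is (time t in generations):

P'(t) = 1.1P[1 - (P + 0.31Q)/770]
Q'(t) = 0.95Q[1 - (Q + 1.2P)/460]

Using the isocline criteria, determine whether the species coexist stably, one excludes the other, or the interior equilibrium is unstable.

species 1 excludes species 2

Compare the nullcline intercepts: K1/α12 = 770/0.31 = 2480 > K2 = 460; K2/α21 = 460/1.2 = 383 < K1 = 770.
Since the inequalities point opposite ways, species 1 can invade but species 2 cannot.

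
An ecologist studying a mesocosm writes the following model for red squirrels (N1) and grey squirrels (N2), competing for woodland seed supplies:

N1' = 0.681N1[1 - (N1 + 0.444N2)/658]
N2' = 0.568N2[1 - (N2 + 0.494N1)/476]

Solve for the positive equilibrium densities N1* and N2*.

N1* ≈ 572, N2* ≈ 193

Setting both brackets to zero gives the nullclines N1 + 0.444N2 = 658 and 0.494N1 + N2 = 476.
Substituting N2 = 476 - 0.494N1 into the first: N1(1 - 0.444·0.494) = 658 - 0.444·476.
So N1* = 447/0.781 = 572, and then N2* = 476 - 0.494·572 = 193.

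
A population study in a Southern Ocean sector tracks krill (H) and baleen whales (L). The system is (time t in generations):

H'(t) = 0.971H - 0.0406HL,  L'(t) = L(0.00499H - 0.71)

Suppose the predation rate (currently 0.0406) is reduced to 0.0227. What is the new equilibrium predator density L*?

At the interior fixed point, setting dH/dt = 0 with H > 0 fixes L* = (prey growth rate)/(HL coefficient) — independent of the other coefficients.
With the change, L* = 0.971/0.0227 = 42.8; it rises from 23.9.

L* ≈ 42.8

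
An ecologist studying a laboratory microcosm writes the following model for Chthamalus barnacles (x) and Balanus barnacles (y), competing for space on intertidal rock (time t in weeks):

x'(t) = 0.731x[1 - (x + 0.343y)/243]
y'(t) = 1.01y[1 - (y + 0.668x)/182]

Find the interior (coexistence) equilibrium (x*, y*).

x* ≈ 234, y* ≈ 25.5

Setting both brackets to zero gives the nullclines x + 0.343y = 243 and 0.668x + y = 182.
Substituting y = 182 - 0.668x into the first: x(1 - 0.343·0.668) = 243 - 0.343·182.
So x* = 181/0.771 = 234, and then y* = 182 - 0.668·234 = 25.5.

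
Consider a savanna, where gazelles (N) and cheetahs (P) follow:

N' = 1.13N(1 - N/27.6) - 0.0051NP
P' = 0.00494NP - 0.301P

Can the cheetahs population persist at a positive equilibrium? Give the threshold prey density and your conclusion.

Threshold N = 60.9; K < 60.9, so no, the predator goes extinct.

The predator equation gives dP/dt > 0 only when N > 0.301/0.00494 = 60.9.
Without the predator, N → K = 27.6. Since 27.6 < 60.9, the predator cannot invade.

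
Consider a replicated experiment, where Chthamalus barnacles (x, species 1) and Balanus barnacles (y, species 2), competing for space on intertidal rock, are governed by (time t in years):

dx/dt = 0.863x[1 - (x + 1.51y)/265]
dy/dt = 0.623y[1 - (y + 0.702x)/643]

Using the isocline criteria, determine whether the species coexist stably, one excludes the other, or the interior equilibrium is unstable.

species 2 excludes species 1

Compare the nullcline intercepts: K1/α12 = 265/1.51 = 175 < K2 = 643; K2/α21 = 643/0.702 = 916 > K1 = 265.
Since the inequalities point opposite ways, species 2 can invade but species 1 cannot.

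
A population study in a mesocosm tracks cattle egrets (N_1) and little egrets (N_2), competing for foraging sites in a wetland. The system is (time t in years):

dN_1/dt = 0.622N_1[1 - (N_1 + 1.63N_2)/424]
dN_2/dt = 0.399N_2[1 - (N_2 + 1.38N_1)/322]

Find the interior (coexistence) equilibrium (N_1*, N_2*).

N_1* ≈ 80.7, N_2* ≈ 211

Setting both brackets to zero gives the nullclines N_1 + 1.63N_2 = 424 and 1.38N_1 + N_2 = 322.
Substituting N_2 = 322 - 1.38N_1 into the first: N_1(1 - 1.63·1.38) = 424 - 1.63·322.
So N_1* = -101/-1.25 = 80.7, and then N_2* = 322 - 1.38·80.7 = 211.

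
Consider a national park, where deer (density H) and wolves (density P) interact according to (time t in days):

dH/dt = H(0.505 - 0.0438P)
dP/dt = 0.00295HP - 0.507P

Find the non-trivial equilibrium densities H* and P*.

Set dP/dt = 0 with P > 0: 0.00295H - 0.507 = 0, so H* = 0.507/0.00295 = 172.
Set dH/dt = 0 with H > 0: 0.505 - 0.0438P = 0, so P* = 0.505/0.0438 = 11.5.

H* ≈ 172, P* ≈ 11.5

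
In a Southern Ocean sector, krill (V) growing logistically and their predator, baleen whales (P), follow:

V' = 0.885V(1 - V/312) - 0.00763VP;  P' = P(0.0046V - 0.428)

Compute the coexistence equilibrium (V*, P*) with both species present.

V* ≈ 93, P* ≈ 81.4

From dP/dt = 0 with P > 0: 0.0046V* = 0.428, so V* = 93.
Substitute into dV/dt = 0: 0.885(1 - 93/312) = 0.00763P*.
The bracket is 0.702, giving P* = 0.621/0.00763 = 81.4.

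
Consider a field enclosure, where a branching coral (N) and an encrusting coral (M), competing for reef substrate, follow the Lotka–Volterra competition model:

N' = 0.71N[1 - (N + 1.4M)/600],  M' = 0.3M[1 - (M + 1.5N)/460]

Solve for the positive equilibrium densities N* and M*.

Setting both brackets to zero gives the nullclines N + 1.4M = 600 and 1.5N + M = 460.
Substituting M = 460 - 1.5N into the first: N(1 - 1.4·1.5) = 600 - 1.4·460.
So N* = -44/-1.1 = 40, and then M* = 460 - 1.5·40 = 400.

N* ≈ 40, M* ≈ 400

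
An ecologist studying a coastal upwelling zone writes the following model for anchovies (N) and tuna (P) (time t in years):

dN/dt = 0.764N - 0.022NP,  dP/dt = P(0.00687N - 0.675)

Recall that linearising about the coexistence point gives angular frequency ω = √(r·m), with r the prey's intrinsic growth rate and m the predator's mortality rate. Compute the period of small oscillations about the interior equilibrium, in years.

Here r = 0.764 and m = 0.675, so r·m = 0.516.
ω = √0.516 = 0.718 per year, hence T = 2π/ω ≈ 8.75 years.

T ≈ 8.75 years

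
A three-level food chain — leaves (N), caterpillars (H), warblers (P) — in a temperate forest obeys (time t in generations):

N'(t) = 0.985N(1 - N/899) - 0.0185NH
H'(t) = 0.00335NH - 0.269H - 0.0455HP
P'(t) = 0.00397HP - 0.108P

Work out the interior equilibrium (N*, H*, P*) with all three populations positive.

From dP/dt = 0: 0.00397H* = 0.108, so H* = 27.2.
From dN/dt = 0: 0.985(1 - N*/899) = 0.0185·27.2, giving N* = 899·(1 - 0.511) = 440.
From dH/dt = 0: 0.00335·440 - 0.269 = 0.0455P*, so P* = 1.2/0.0455 = 26.5.

N* ≈ 440, H* ≈ 27.2, P* ≈ 26.5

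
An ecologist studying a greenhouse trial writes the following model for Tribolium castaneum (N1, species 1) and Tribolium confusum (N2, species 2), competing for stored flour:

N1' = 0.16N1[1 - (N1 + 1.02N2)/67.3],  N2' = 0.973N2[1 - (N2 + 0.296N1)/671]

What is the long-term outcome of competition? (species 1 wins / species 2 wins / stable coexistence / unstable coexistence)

species 2 excludes species 1

Compare the nullcline intercepts: K1/α12 = 67.3/1.02 = 66 < K2 = 671; K2/α21 = 671/0.296 = 2270 > K1 = 67.3.
Since the inequalities point opposite ways, species 2 can invade but species 1 cannot.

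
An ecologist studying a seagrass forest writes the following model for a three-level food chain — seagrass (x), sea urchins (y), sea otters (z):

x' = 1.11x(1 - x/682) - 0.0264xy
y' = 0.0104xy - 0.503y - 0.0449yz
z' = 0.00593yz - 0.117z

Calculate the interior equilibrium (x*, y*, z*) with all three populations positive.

From dz/dt = 0: 0.00593y* = 0.117, so y* = 19.7.
From dx/dt = 0: 1.11(1 - x*/682) = 0.0264·19.7, giving x* = 682·(1 - 0.469) = 362.
From dy/dt = 0: 0.0104·362 - 0.503 = 0.0449z*, so z* = 3.26/0.0449 = 72.6.

x* ≈ 362, y* ≈ 19.7, z* ≈ 72.6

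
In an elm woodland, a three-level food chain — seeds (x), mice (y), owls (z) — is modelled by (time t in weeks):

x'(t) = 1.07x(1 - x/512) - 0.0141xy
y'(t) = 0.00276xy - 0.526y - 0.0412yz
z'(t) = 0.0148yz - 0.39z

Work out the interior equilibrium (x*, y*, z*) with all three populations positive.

x* ≈ 334, y* ≈ 26.4, z* ≈ 9.62

From dz/dt = 0: 0.0148y* = 0.39, so y* = 26.4.
From dx/dt = 0: 1.07(1 - x*/512) = 0.0141·26.4, giving x* = 512·(1 - 0.347) = 334.
From dy/dt = 0: 0.00276·334 - 0.526 = 0.0412z*, so z* = 0.396/0.0412 = 9.62.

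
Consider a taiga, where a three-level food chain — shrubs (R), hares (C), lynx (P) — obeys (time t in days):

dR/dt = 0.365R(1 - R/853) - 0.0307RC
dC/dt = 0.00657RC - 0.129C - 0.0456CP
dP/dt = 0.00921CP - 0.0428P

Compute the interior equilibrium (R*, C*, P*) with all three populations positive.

From dP/dt = 0: 0.00921C* = 0.0428, so C* = 4.65.
From dR/dt = 0: 0.365(1 - R*/853) = 0.0307·4.65, giving R* = 853·(1 - 0.391) = 520.
From dC/dt = 0: 0.00657·520 - 0.129 = 0.0456P*, so P* = 3.28/0.0456 = 72.

R* ≈ 520, C* ≈ 4.65, P* ≈ 72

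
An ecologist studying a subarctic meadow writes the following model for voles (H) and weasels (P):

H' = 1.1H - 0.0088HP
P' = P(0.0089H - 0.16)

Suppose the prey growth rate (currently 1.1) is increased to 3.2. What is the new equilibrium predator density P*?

At the interior fixed point, setting dH/dt = 0 with H > 0 fixes P* = (prey growth rate)/(HP coefficient) — independent of the other coefficients.
With the change, P* = 3.2/0.0088 = 364; it rises from 125.

P* ≈ 364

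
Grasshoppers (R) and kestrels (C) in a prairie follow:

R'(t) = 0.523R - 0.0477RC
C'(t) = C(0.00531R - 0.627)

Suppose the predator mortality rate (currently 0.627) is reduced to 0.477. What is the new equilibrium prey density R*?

R* ≈ 89.8

At the interior fixed point, setting dC/dt = 0 with C > 0 fixes R* = (predator death rate)/(RC coefficient) — independent of the other coefficients.
With the change, R* = 0.477/0.00531 = 89.8; it falls from 118.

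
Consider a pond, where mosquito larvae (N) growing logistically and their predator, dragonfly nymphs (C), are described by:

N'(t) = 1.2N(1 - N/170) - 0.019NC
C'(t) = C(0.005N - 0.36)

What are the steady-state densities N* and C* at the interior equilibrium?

From dC/dt = 0 with C > 0: 0.005N* = 0.36, so N* = 72.
Substitute into dN/dt = 0: 1.2(1 - 72/170) = 0.019C*.
The bracket is 0.576, giving C* = 0.692/0.019 = 36.4.

N* ≈ 72, C* ≈ 36.4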